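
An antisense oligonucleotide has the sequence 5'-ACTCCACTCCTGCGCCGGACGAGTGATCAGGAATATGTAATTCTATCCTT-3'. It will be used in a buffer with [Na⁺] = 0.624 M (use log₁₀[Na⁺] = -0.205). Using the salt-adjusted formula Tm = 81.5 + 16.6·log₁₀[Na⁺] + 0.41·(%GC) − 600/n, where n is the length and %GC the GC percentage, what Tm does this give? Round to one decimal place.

85.8°C

Length n = 50. Base counts: T=14, A=12, G=10, C=14
G+C = 24, so %GC = 24/50 × 100 = 48%
Salt term: 16.6 × (-0.205) = -3.403
GC term: 0.41 × 48 = 19.68; length term: −600/50 = −12
Tm = 81.5 + (-3.403) + 19.68 − 12 = 85.777 → 85.8°C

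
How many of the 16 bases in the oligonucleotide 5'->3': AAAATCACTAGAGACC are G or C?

6

T=2, A=8, G=2, C=4
G+C = 2 + 4 = 6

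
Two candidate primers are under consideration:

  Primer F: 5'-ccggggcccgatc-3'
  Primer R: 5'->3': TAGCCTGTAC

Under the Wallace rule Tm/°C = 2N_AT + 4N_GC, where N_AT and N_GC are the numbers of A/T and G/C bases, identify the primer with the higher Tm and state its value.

Primer F: A+T=2, G+C=11 → Tm = 2(2)+4(11) = 48°C
Primer R: A+T=5, G+C=5 → Tm = 2(5)+4(5) = 30°C
48°C vs 30°C → primer F is higher.

Primer F, 48°C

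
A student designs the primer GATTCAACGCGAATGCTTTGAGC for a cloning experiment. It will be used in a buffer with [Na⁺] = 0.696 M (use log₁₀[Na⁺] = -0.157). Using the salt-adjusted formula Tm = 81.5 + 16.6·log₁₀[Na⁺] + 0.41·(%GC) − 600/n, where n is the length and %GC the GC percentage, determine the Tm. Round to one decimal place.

Length n = 23. Scanning the sequence gives A=6, G=6, C=5, T=6.
G+C = 11, so %GC = 11/23 × 100 = 47.826%
Salt term: 16.6 × (-0.157) = -2.606
GC term: 0.41 × 47.826 = 19.609; length term: −600/23 = −26.087
Tm = 81.5 + (-2.606) + 19.609 − 26.087 = 72.416 → 72.4°C

72.4°C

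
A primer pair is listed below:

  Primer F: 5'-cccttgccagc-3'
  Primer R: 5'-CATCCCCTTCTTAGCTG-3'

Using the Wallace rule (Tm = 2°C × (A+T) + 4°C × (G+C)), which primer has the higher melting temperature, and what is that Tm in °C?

Primer R, 52°C

Primer F: A+T=3, G+C=8 → Tm = 2(3)+4(8) = 38°C
Primer R: A+T=8, G+C=9 → Tm = 2(8)+4(9) = 52°C
38°C vs 52°C → primer R is higher.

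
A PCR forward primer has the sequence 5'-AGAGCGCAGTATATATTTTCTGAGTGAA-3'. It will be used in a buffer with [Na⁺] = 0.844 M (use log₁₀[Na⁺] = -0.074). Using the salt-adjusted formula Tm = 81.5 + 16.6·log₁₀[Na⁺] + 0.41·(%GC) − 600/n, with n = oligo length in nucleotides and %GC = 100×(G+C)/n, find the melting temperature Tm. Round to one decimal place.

73.5°C

Length n = 28. Counting bases: T=9, C=3, G=7, A=9
G+C = 10, so %GC = 10/28 × 100 = 35.714%
Salt term: 16.6 × (-0.074) = -1.228
GC term: 0.41 × 35.714 = 14.643; length term: −600/28 = −21.429
Tm = 81.5 + (-1.228) + 14.643 − 21.429 = 73.486 → 73.5°C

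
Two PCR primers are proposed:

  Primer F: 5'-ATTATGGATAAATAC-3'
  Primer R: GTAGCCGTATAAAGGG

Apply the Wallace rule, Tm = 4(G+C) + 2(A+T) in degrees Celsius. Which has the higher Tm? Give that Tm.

Primer R, 48°C

Primer F: A+T=12, G+C=3 → Tm = 2(12)+4(3) = 36°C
Primer R: A+T=8, G+C=8 → Tm = 2(8)+4(8) = 48°C
36°C vs 48°C → primer R is higher.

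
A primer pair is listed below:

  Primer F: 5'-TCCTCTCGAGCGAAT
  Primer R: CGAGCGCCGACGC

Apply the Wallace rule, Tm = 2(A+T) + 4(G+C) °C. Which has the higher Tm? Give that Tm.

Primer F: A+T=7, G+C=8 → Tm = 2(7)+4(8) = 46°C
Primer R: A+T=2, G+C=11 → Tm = 2(2)+4(11) = 48°C
46°C vs 48°C → primer R is higher.

Primer R, 48°C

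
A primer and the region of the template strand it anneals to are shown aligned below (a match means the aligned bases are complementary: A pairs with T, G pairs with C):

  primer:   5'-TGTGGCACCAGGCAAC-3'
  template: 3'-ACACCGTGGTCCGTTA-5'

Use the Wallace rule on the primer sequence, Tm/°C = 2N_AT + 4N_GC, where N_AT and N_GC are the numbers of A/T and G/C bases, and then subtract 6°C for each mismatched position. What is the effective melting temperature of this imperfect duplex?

46°C

Primer base counts: A=4, T=2, G=5, C=5 → A+T=6, G+C=10
Perfect-match Tm = 2(6) + 4(10) = 12 + 40 = 52°C
Mismatches (positions where the bases are not complementary): 1 (at position 16)
Effective Tm = 52 − 1×6 = 52 − 6 = 46°C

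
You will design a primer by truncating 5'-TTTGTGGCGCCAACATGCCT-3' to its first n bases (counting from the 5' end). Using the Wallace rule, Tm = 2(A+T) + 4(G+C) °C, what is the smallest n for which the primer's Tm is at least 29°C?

n = 10

First 9 bases: TTTGTGGCG → Tm = 28°C (< 29°C)
First 10 bases: TTTGTGGCGC → Tm = 32°C (≥ 29°C)
Each additional base adds 2°C (A/T) or 4°C (G/C), so Tm is non-decreasing in n; n = 10 is the first length to reach 29°C.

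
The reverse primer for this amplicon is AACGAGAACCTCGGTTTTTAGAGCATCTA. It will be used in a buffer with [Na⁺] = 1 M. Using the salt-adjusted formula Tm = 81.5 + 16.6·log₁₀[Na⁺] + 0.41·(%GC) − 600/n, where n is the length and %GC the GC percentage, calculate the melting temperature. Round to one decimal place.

Length n = 29. Counting bases: G=6, A=9, T=8, C=6
G+C = 12, so %GC = 12/29 × 100 = 41.379%
Salt term: 16.6 × (0) = 0
GC term: 0.41 × 41.379 = 16.965; length term: −600/29 = −20.69
Tm = 81.5 + (0) + 16.965 − 20.69 = 77.775 → 77.8°C

77.8°C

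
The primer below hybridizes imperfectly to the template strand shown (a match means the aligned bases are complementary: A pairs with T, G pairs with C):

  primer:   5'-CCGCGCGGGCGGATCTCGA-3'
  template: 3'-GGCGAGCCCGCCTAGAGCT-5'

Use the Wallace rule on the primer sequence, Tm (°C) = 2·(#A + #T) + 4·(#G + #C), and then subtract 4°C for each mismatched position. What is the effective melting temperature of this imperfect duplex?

Primer base counts: A=2, T=2, G=8, C=7 → A+T=4, G+C=15
Perfect-match Tm = 2(4) + 4(15) = 8 + 60 = 68°C
Mismatches (positions where the bases are not complementary): 1 (at position 5)
Effective Tm = 68 − 1×4 = 68 − 4 = 64°C

64°C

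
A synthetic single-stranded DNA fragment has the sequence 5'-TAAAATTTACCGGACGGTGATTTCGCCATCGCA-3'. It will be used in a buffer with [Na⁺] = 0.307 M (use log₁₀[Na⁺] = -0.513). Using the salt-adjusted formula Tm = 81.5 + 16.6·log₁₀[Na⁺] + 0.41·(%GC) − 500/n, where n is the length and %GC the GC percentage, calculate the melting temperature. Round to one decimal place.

Length n = 33. Scanning the sequence gives C=8, G=7, T=9, A=9.
G+C = 15, so %GC = 15/33 × 100 = 45.455%
Salt term: 16.6 × (-0.513) = -8.516
GC term: 0.41 × 45.455 = 18.637; length term: −500/33 = −15.152
Tm = 81.5 + (-8.516) + 18.637 − 15.152 = 76.469 → 76.5°C

76.5°C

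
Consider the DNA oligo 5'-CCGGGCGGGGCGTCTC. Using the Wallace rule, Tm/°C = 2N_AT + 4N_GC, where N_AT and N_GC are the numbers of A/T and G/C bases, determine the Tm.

60°C

Scanning the sequence gives T=2, G=8, A=0, C=6.
So N_AT = 2 and N_GC = 14.
Tm = 4·14 + 2·2 = 56 + 4 = 60°C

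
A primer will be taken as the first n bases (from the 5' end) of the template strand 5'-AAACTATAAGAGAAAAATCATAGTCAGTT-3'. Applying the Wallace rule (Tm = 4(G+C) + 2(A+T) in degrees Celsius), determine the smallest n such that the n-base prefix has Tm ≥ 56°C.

n = 23

First 22 bases: AAACTATAAGAGAAAAATCATA → Tm = 52°C (< 56°C)
First 23 bases: AAACTATAAGAGAAAAATCATAG → Tm = 56°C (≥ 56°C)
Since every base adds ≥2°C, Tm only increases with n, so the threshold is first crossed at n = 23.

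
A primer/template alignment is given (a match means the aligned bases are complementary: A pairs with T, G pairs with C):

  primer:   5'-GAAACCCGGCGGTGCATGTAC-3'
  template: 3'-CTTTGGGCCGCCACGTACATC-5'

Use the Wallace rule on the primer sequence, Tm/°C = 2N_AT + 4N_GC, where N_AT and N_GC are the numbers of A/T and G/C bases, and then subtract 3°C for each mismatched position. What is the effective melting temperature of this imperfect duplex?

65°C

Primer base counts: A=5, T=3, G=7, C=6 → A+T=8, G+C=13
Perfect-match Tm = 2(8) + 4(13) = 16 + 52 = 68°C
Mismatches (positions where the bases are not complementary): 1 (at position 21)
Effective Tm = 68 − 1×3 = 68 − 3 = 65°C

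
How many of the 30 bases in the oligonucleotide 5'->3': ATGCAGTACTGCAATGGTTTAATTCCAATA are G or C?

10

Base counts: T=10, C=5, G=5, A=10
G+C = 5 + 5 = 10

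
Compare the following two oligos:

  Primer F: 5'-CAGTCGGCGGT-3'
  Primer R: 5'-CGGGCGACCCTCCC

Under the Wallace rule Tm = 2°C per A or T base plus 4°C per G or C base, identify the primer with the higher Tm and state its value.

Primer R, 52°C

Primer F: A+T=3, G+C=8 → Tm = 2(3)+4(8) = 38°C
Primer R: A+T=2, G+C=12 → Tm = 2(2)+4(12) = 52°C
38°C vs 52°C → primer R is higher.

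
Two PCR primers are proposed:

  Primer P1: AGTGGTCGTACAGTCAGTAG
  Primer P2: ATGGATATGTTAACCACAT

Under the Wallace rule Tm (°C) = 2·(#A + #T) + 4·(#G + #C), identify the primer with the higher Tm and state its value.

Primer P1, 60°C

Primer P1: A+T=10, G+C=10 → Tm = 2(10)+4(10) = 60°C
Primer P2: A+T=13, G+C=6 → Tm = 2(13)+4(6) = 50°C
60°C vs 50°C → primer P1 is higher.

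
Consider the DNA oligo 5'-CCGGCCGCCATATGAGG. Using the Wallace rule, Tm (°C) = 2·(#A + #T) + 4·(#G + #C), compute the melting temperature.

58°C

C=6, A=3, T=2, G=6
A+T = 5, G+C = 12
Tm = 4·12 + 2·5 = 48 + 10 = 58°C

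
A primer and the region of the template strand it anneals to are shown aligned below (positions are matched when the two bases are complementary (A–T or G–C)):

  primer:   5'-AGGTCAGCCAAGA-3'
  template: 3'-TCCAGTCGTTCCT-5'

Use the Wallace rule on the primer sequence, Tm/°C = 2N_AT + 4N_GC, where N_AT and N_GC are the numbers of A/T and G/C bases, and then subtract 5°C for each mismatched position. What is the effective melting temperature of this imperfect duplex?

Primer base counts: A=5, T=1, G=4, C=3 → A+T=6, G+C=7
Perfect-match Tm = 2(6) + 4(7) = 12 + 28 = 40°C
Mismatches (positions where the bases are not complementary): 2 (at positions 9, 11)
Effective Tm = 40 − 2×5 = 40 − 10 = 30°C

30°C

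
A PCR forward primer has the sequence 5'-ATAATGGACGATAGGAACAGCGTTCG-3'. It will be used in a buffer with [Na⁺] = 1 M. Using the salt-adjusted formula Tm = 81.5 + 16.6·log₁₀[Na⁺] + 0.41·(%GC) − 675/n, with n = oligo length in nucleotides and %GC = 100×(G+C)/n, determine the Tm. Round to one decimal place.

Length n = 26. Base counts: C=4, G=8, T=5, A=9
G+C = 12, so %GC = 12/26 × 100 = 46.154%
Salt term: 16.6 × (0) = 0
GC term: 0.41 × 46.154 = 18.923; length term: −675/26 = −25.962
Tm = 81.5 + (0) + 18.923 − 25.962 = 74.461 → 74.5°C

74.5°C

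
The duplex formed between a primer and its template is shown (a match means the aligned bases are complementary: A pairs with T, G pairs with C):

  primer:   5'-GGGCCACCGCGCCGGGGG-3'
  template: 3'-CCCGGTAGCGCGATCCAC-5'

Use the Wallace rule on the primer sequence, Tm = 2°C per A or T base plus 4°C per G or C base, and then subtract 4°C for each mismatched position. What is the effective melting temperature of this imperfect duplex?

Primer base counts: A=1, T=0, G=10, C=7 → A+T=1, G+C=17
Perfect-match Tm = 2(1) + 4(17) = 2 + 68 = 70°C
Mismatches (positions where the bases are not complementary): 4 (at positions 7, 13, 14, 17)
Effective Tm = 70 − 4×4 = 70 − 16 = 54°C

54°C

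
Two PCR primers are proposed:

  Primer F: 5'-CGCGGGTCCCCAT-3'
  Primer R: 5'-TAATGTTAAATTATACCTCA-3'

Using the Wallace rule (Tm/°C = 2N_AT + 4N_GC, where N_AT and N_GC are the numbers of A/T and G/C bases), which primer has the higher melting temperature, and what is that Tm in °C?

Primer F: A+T=3, G+C=10 → Tm = 2(3)+4(10) = 46°C
Primer R: A+T=16, G+C=4 → Tm = 2(16)+4(4) = 48°C
46°C vs 48°C → primer R is higher.

Primer R, 48°C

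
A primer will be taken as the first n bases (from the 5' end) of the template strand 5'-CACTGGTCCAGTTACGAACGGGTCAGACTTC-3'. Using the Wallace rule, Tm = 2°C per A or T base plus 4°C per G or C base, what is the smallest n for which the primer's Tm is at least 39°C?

First 12 bases: CACTGGTCCAGT → Tm = 38°C (< 39°C)
First 13 bases: CACTGGTCCAGTT → Tm = 40°C (≥ 39°C)
Since every base adds ≥2°C, Tm only increases with n, so the threshold is first crossed at n = 13.

n = 13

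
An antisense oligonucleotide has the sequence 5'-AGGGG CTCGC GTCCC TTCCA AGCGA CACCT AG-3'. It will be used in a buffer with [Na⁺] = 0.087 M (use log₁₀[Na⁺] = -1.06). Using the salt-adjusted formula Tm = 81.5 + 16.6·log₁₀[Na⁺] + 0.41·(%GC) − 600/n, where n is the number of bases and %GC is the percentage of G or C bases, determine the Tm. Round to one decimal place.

Length n = 32. C=12, A=6, G=9, T=5
G+C = 21, so %GC = 21/32 × 100 = 65.625%
Salt term: 16.6 × (-1.06) = -17.596
GC term: 0.41 × 65.625 = 26.906; length term: −600/32 = −18.75
Tm = 81.5 + (-17.596) + 26.906 − 18.75 = 72.06 → 72.1°C

72.1°C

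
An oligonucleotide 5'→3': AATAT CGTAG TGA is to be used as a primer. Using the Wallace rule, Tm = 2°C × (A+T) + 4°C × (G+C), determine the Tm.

34°C

G=3, A=5, C=1, T=4
AT pairs contribute 9, GC pairs contribute 4.
Tm = 2(9) + 4(4) = 18 + 16 = 34°C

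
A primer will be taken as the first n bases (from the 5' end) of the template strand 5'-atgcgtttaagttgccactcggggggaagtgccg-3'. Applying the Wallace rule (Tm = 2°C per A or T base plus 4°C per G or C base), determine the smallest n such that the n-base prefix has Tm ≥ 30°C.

n = 11

First 10 bases: ATGCGTTTAA → Tm = 26°C (< 30°C)
First 11 bases: ATGCGTTTAAG → Tm = 30°C (≥ 30°C)
Each additional base adds 2°C (A/T) or 4°C (G/C), so Tm is non-decreasing in n; n = 11 is the first length to reach 30°C.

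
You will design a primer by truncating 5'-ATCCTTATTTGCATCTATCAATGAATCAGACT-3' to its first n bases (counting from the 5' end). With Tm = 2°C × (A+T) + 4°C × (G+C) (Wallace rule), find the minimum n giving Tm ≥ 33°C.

First 12 bases: ATCCTTATTTGC → Tm = 32°C (< 33°C)
First 13 bases: ATCCTTATTTGCA → Tm = 34°C (≥ 33°C)
Since every base adds ≥2°C, Tm only increases with n, so the threshold is first crossed at n = 13.

n = 13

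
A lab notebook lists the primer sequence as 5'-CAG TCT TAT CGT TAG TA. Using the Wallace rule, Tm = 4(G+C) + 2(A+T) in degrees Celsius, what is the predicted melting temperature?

Scanning the sequence gives T=7, G=3, C=3, A=4.
So N_AT = 11 and N_GC = 6.
Tm = 2(11) + 4(6) = 22 + 24 = 46°C

46°C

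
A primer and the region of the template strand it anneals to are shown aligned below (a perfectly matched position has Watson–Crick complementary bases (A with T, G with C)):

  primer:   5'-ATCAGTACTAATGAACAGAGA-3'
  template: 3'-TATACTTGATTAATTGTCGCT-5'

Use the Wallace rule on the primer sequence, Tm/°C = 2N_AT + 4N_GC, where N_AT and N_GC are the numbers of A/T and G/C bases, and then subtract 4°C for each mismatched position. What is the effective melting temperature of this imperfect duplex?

36°C

Primer base counts: A=10, T=4, G=4, C=3 → A+T=14, G+C=7
Perfect-match Tm = 2(14) + 4(7) = 28 + 28 = 56°C
Mismatches (positions where the bases are not complementary): 5 (at positions 3, 4, 6, 13, 19)
Effective Tm = 56 − 5×4 = 56 − 20 = 36°C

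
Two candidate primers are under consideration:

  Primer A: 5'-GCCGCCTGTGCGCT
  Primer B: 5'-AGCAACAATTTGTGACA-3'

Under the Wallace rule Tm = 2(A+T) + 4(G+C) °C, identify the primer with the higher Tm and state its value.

Primer A, 50°C

Primer A: A+T=3, G+C=11 → Tm = 2(3)+4(11) = 50°C
Primer B: A+T=11, G+C=6 → Tm = 2(11)+4(6) = 46°C
50°C vs 46°C → primer A is higher.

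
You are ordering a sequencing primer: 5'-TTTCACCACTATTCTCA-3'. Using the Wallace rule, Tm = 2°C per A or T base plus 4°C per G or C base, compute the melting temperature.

A=4, T=7, C=6, G=0
AT pairs contribute 11, GC pairs contribute 6.
Tm = 2×11 + 4×6 = 46°C

46°C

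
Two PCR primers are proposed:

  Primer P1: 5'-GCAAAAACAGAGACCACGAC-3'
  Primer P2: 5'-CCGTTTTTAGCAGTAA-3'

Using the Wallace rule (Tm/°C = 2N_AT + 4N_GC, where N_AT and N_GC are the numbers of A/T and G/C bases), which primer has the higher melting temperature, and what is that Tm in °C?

Primer P1: A+T=10, G+C=10 → Tm = 2(10)+4(10) = 60°C
Primer P2: A+T=10, G+C=6 → Tm = 2(10)+4(6) = 44°C
60°C vs 44°C → primer P1 is higher.

Primer P1, 60°C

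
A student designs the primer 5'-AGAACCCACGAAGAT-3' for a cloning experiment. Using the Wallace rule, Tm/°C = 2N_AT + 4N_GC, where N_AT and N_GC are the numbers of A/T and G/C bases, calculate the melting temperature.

Scanning the sequence gives A=7, C=4, T=1, G=3.
A+T = 8, G+C = 7
Tm = 4·7 + 2·8 = 28 + 16 = 44°C

44°C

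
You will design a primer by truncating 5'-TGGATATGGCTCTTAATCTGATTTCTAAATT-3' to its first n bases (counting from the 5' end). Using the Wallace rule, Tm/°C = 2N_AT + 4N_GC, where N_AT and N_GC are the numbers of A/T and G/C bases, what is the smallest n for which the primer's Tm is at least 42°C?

First 14 bases: TGGATATGGCTCTT → Tm = 40°C (< 42°C)
First 15 bases: TGGATATGGCTCTTA → Tm = 42°C (≥ 42°C)
Since every base adds ≥2°C, Tm only increases with n, so the threshold is first crossed at n = 15.

n = 15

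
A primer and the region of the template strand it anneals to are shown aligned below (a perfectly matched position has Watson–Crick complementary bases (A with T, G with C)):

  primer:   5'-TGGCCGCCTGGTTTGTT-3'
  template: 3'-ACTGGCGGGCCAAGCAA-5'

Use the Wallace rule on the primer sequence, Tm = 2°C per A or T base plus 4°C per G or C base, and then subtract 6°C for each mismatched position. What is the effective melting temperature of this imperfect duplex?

Primer base counts: A=0, T=7, G=6, C=4 → A+T=7, G+C=10
Perfect-match Tm = 2(7) + 4(10) = 14 + 40 = 54°C
Mismatches (positions where the bases are not complementary): 3 (at positions 3, 9, 14)
Effective Tm = 54 − 3×6 = 54 − 18 = 36°C

36°C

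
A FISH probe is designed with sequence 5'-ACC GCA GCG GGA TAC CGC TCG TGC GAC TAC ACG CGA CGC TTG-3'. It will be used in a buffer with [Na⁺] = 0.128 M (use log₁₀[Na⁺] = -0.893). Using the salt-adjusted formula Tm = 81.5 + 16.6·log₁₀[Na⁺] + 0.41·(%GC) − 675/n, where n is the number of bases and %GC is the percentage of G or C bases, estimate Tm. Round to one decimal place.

Length n = 42. Scanning the sequence gives C=15, G=13, A=8, T=6.
G+C = 28, so %GC = 28/42 × 100 = 66.667%
Salt term: 16.6 × (-0.893) = -14.824
GC term: 0.41 × 66.667 = 27.333; length term: −675/42 = −16.071
Tm = 81.5 + (-14.824) + 27.333 − 16.071 = 77.938 → 77.9°C

77.9°C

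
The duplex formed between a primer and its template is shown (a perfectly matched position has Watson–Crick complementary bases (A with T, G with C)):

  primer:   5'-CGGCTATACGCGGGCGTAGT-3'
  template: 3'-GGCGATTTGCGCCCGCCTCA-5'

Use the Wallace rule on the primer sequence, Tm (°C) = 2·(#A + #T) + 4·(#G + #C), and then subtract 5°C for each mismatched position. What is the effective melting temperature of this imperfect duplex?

Primer base counts: A=3, T=4, G=8, C=5 → A+T=7, G+C=13
Perfect-match Tm = 2(7) + 4(13) = 14 + 52 = 66°C
Mismatches (positions where the bases are not complementary): 3 (at positions 2, 7, 17)
Effective Tm = 66 − 3×5 = 66 − 15 = 51°C

51°C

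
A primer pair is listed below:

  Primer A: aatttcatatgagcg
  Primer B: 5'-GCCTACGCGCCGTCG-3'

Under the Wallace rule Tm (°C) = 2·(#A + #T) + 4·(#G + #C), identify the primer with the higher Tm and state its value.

Primer A: A+T=10, G+C=5 → Tm = 2(10)+4(5) = 40°C
Primer B: A+T=3, G+C=12 → Tm = 2(3)+4(12) = 54°C
40°C vs 54°C → primer B is higher.

Primer B, 54°C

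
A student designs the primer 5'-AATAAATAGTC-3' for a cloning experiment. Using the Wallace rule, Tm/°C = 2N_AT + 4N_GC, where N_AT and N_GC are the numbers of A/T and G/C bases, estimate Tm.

Scanning the sequence gives G=1, A=6, T=3, C=1.
AT pairs contribute 9, GC pairs contribute 2.
Tm = 2×9 + 4×2 = 26°C

26°C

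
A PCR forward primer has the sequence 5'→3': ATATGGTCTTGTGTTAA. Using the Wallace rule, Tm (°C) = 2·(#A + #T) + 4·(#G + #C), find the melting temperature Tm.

44°C

Base counts: T=8, A=4, G=4, C=1
So N_AT = 12 and N_GC = 5.
Tm = 2(12) + 4(5) = 24 + 20 = 44°C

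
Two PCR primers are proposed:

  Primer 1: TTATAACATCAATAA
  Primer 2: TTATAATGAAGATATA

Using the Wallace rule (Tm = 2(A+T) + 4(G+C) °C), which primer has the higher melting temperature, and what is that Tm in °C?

Primer 2, 36°C

Primer 1: A+T=13, G+C=2 → Tm = 2(13)+4(2) = 34°C
Primer 2: A+T=14, G+C=2 → Tm = 2(14)+4(2) = 36°C
34°C vs 36°C → primer 2 is higher.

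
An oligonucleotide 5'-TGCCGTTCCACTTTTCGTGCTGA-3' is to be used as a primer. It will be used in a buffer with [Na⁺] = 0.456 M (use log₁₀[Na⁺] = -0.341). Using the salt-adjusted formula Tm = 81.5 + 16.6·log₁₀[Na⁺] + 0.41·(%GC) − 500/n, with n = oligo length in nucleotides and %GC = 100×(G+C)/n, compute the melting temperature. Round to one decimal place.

Length n = 23. C=7, G=5, A=2, T=9
G+C = 12, so %GC = 12/23 × 100 = 52.174%
Salt term: 16.6 × (-0.341) = -5.661
GC term: 0.41 × 52.174 = 21.391; length term: −500/23 = −21.739
Tm = 81.5 + (-5.661) + 21.391 − 21.739 = 75.491 → 75.5°C

75.5°C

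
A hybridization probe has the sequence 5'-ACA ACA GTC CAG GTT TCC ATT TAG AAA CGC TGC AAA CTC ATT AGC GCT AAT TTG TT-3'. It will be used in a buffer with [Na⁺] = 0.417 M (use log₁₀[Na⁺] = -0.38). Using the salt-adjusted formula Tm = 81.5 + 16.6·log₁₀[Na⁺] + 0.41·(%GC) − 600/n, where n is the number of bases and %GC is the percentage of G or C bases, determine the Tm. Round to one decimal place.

80.6°C

Length n = 56. G=9, A=17, T=17, C=13
G+C = 22, so %GC = 22/56 × 100 = 39.286%
Salt term: 16.6 × (-0.38) = -6.308
GC term: 0.41 × 39.286 = 16.107; length term: −600/56 = −10.714
Tm = 81.5 + (-6.308) + 16.107 − 10.714 = 80.585 → 80.6°C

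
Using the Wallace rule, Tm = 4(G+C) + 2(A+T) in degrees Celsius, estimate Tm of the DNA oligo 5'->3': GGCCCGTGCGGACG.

Counting bases: T=1, C=5, G=7, A=1
AT pairs contribute 2, GC pairs contribute 12.
Tm = 2×2 + 4×12 = 52°C

52°C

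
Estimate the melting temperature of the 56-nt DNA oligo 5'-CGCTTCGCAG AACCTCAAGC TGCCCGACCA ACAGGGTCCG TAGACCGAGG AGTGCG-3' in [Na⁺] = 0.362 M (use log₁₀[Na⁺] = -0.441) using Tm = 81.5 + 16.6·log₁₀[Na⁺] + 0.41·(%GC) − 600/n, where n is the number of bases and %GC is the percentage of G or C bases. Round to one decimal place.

89.8°C

Length n = 56. Counting bases: C=19, A=13, G=17, T=7
G+C = 36, so %GC = 36/56 × 100 = 64.286%
Salt term: 16.6 × (-0.441) = -7.321
GC term: 0.41 × 64.286 = 26.357; length term: −600/56 = −10.714
Tm = 81.5 + (-7.321) + 26.357 − 10.714 = 89.822 → 89.8°C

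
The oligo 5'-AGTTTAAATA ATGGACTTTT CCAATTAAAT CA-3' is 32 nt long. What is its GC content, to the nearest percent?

22%

Base counts: T=12, C=4, G=3, A=13
G+C = 3 + 4 = 7 out of 32 bases
%GC = 7/32 × 100 = 21.88% ≈ 22%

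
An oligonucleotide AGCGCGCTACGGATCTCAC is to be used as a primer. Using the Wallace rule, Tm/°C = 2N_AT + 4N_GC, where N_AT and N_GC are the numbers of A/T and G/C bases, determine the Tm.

Base counts: A=4, C=7, G=5, T=3
AT pairs contribute 7, GC pairs contribute 12.
Tm = 2(7) + 4(12) = 14 + 48 = 62°C

62°C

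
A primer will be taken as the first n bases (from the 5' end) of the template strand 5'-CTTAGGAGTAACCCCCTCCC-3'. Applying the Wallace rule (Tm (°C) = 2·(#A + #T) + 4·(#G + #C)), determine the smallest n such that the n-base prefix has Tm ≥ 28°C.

n = 10

First 9 bases: CTTAGGAGT → Tm = 26°C (< 28°C)
First 10 bases: CTTAGGAGTA → Tm = 28°C (≥ 28°C)
Each additional base adds 2°C (A/T) or 4°C (G/C), so Tm is non-decreasing in n; n = 10 is the first length to reach 28°C.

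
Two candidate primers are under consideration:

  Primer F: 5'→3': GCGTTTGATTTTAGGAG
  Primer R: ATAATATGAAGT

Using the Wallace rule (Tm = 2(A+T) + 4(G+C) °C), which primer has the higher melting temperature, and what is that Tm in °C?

Primer F: A+T=10, G+C=7 → Tm = 2(10)+4(7) = 48°C
Primer R: A+T=10, G+C=2 → Tm = 2(10)+4(2) = 28°C
48°C vs 28°C → primer F is higher.

Primer F, 48°C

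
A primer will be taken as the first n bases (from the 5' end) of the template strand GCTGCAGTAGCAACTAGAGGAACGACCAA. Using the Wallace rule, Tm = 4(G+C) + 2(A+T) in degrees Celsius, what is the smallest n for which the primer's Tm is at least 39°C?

n = 13

First 12 bases: GCTGCAGTAGCA → Tm = 38°C (< 39°C)
First 13 bases: GCTGCAGTAGCAA → Tm = 40°C (≥ 39°C)
Each additional base adds 2°C (A/T) or 4°C (G/C), so Tm is non-decreasing in n; n = 13 is the first length to reach 39°C.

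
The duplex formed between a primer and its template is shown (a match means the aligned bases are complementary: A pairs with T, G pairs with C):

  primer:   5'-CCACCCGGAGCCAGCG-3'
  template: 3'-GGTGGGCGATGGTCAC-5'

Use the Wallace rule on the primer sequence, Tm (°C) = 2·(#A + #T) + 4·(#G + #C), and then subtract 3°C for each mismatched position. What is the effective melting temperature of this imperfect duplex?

Primer base counts: A=3, T=0, G=5, C=8 → A+T=3, G+C=13
Perfect-match Tm = 2(3) + 4(13) = 6 + 52 = 58°C
Mismatches (positions where the bases are not complementary): 4 (at positions 8, 9, 10, 15)
Effective Tm = 58 − 4×3 = 58 − 12 = 46°C

46°C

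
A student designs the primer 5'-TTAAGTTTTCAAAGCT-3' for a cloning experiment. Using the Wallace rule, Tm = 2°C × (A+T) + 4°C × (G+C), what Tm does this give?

40°C

C=2, G=2, A=5, T=7
So N_AT = 12 and N_GC = 4.
Tm = 2(12) + 4(4) = 24 + 16 = 40°C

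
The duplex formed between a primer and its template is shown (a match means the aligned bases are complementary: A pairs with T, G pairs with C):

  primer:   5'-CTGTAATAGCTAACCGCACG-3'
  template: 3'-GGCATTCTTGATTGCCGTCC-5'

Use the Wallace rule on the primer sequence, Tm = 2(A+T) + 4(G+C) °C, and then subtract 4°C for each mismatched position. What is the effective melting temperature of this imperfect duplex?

Primer base counts: A=6, T=4, G=4, C=6 → A+T=10, G+C=10
Perfect-match Tm = 2(10) + 4(10) = 20 + 40 = 60°C
Mismatches (positions where the bases are not complementary): 5 (at positions 2, 7, 9, 15, 19)
Effective Tm = 60 − 5×4 = 60 − 20 = 40°C

40°C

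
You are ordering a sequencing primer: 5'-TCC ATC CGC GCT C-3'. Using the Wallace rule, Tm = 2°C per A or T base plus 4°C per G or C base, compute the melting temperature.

Scanning the sequence gives C=7, A=1, T=3, G=2.
AT pairs contribute 4, GC pairs contribute 9.
Tm = 2(4) + 4(9) = 8 + 36 = 44°C

44°C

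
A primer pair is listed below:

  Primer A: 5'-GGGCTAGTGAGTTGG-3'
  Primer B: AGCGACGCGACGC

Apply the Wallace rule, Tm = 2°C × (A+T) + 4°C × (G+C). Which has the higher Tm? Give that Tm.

Primer A: A+T=6, G+C=9 → Tm = 2(6)+4(9) = 48°C
Primer B: A+T=3, G+C=10 → Tm = 2(3)+4(10) = 46°C
48°C vs 46°C → primer A is higher.

Primer A, 48°C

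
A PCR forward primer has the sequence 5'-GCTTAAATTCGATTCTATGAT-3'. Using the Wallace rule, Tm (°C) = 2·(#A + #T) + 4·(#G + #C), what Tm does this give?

54°C

T=9, C=3, G=3, A=6
So N_AT = 15 and N_GC = 6.
Tm = 2(15) + 4(6) = 30 + 24 = 54°C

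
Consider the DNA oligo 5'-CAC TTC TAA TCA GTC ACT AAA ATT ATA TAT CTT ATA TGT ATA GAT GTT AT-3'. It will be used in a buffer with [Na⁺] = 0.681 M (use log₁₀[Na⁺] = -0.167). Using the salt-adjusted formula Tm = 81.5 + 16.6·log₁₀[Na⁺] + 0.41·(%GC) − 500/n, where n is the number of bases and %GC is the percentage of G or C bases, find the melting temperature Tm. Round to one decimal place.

Length n = 50. Base counts: G=4, C=7, A=18, T=21
G+C = 11, so %GC = 11/50 × 100 = 22%
Salt term: 16.6 × (-0.167) = -2.772
GC term: 0.41 × 22 = 9.02; length term: −500/50 = −10
Tm = 81.5 + (-2.772) + 9.02 − 10 = 77.748 → 77.7°C

77.7°C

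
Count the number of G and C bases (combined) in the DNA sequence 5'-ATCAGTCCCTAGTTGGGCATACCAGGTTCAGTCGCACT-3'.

20

Counting bases: T=10, G=9, C=11, A=8
G+C = 9 + 11 = 20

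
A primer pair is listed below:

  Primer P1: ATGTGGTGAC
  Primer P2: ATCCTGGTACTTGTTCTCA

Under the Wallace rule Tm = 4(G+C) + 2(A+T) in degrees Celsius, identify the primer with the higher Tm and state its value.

Primer P1: A+T=5, G+C=5 → Tm = 2(5)+4(5) = 30°C
Primer P2: A+T=11, G+C=8 → Tm = 2(11)+4(8) = 54°C
30°C vs 54°C → primer P2 is higher.

Primer P2, 54°C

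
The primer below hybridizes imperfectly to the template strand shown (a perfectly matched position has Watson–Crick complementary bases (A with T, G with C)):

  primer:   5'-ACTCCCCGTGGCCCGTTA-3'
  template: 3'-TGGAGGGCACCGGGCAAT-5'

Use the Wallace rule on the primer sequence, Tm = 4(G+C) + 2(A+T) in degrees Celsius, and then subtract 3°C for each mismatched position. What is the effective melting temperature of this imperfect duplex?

54°C

Primer base counts: A=2, T=4, G=4, C=8 → A+T=6, G+C=12
Perfect-match Tm = 2(6) + 4(12) = 12 + 48 = 60°C
Mismatches (positions where the bases are not complementary): 2 (at positions 3, 4)
Effective Tm = 60 − 2×3 = 60 − 6 = 54°C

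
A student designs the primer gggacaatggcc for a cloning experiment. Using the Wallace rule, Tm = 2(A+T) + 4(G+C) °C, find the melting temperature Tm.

40°C

Counting bases: G=5, A=3, T=1, C=3
So N_AT = 4 and N_GC = 8.
Tm = 2×4 + 4×8 = 40°C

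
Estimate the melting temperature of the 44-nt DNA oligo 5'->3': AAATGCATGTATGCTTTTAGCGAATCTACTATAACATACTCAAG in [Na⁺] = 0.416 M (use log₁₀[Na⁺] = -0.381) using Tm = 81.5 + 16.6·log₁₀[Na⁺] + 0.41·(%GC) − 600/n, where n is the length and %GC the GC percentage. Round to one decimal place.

Length n = 44. Scanning the sequence gives T=14, G=6, A=16, C=8.
G+C = 14, so %GC = 14/44 × 100 = 31.818%
Salt term: 16.6 × (-0.381) = -6.325
GC term: 0.41 × 31.818 = 13.045; length term: −600/44 = −13.636
Tm = 81.5 + (-6.325) + 13.045 − 13.636 = 74.584 → 74.6°C

74.6°C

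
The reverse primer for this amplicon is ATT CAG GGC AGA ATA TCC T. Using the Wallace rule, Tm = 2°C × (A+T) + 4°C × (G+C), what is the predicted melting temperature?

54°C

Base counts: G=4, A=6, T=5, C=4
So N_AT = 11 and N_GC = 8.
Tm = 2×11 + 4×8 = 54°C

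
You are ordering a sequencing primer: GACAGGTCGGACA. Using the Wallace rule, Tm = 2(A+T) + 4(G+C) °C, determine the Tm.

Counting bases: G=5, A=4, T=1, C=3
So N_AT = 5 and N_GC = 8.
Tm = 2(5) + 4(8) = 10 + 32 = 42°C

42°C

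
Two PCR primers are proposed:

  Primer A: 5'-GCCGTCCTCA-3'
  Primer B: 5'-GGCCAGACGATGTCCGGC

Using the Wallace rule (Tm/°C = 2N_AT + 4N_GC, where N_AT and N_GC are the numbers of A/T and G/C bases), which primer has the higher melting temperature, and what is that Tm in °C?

Primer B, 62°C

Primer A: A+T=3, G+C=7 → Tm = 2(3)+4(7) = 34°C
Primer B: A+T=5, G+C=13 → Tm = 2(5)+4(13) = 62°C
34°C vs 62°C → primer B is higher.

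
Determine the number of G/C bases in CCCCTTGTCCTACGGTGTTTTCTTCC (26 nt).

Counting bases: G=4, A=1, T=11, C=10
Total G or C: 4 + 10 = 14

14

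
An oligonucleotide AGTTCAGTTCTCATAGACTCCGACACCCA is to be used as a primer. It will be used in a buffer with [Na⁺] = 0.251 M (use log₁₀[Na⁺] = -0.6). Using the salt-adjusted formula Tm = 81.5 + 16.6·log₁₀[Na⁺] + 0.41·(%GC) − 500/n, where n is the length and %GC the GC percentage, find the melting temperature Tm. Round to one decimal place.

74.1°C

Length n = 29. Scanning the sequence gives G=4, A=8, T=7, C=10.
G+C = 14, so %GC = 14/29 × 100 = 48.276%
Salt term: 16.6 × (-0.6) = -9.96
GC term: 0.41 × 48.276 = 19.793; length term: −500/29 = −17.241
Tm = 81.5 + (-9.96) + 19.793 − 17.241 = 74.092 → 74.1°C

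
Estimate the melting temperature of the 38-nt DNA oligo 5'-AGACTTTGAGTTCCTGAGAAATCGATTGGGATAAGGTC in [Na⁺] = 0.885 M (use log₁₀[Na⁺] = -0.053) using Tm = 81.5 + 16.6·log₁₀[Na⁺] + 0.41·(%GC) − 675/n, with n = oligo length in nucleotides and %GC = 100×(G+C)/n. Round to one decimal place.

80.1°C

Length n = 38. Scanning the sequence gives T=11, C=5, A=11, G=11.
G+C = 16, so %GC = 16/38 × 100 = 42.105%
Salt term: 16.6 × (-0.053) = -0.88
GC term: 0.41 × 42.105 = 17.263; length term: −675/38 = −17.763
Tm = 81.5 + (-0.88) + 17.263 − 17.763 = 80.12 → 80.1°C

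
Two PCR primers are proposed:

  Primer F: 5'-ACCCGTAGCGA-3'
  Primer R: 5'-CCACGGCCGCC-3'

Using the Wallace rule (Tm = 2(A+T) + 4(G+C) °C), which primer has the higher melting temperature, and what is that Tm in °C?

Primer F: A+T=4, G+C=7 → Tm = 2(4)+4(7) = 36°C
Primer R: A+T=1, G+C=10 → Tm = 2(1)+4(10) = 42°C
36°C vs 42°C → primer R is higher.

Primer R, 42°C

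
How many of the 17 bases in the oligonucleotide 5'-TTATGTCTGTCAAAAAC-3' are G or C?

5

Base counts: G=2, A=6, C=3, T=6
Total G or C: 2 + 3 = 5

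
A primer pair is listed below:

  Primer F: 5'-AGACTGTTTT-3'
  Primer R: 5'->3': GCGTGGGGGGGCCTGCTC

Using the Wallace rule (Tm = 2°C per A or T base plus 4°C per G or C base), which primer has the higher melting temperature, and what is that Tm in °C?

Primer F: A+T=7, G+C=3 → Tm = 2(7)+4(3) = 26°C
Primer R: A+T=3, G+C=15 → Tm = 2(3)+4(15) = 66°C
26°C vs 66°C → primer R is higher.

Primer R, 66°C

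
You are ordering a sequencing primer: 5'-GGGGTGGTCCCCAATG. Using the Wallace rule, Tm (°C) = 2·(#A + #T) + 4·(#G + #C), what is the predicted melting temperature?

Counting bases: C=4, T=3, A=2, G=7
A+T = 5, G+C = 11
Tm = 2×5 + 4×11 = 54°C

54°C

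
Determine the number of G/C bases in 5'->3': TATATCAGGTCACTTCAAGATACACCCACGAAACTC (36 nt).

C=11, T=8, G=4, A=13
G+C = 4 + 11 = 15

15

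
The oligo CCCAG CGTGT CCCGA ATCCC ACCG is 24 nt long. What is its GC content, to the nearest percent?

Scanning the sequence gives G=5, T=3, C=12, A=4.
G+C = 5 + 12 = 17 out of 24 bases
%GC = 17/24 × 100 = 70.83% ≈ 71%

71%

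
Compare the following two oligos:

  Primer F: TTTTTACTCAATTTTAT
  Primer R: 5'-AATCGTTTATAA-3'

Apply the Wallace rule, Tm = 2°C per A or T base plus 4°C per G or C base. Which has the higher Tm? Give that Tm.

Primer F, 38°C

Primer F: A+T=15, G+C=2 → Tm = 2(15)+4(2) = 38°C
Primer R: A+T=10, G+C=2 → Tm = 2(10)+4(2) = 28°C
38°C vs 28°C → primer F is higher.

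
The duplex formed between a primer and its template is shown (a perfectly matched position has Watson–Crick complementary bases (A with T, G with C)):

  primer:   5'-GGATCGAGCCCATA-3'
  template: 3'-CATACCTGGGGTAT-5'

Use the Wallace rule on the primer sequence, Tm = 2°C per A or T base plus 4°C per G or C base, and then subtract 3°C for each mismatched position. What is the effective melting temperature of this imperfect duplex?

Primer base counts: A=4, T=2, G=4, C=4 → A+T=6, G+C=8
Perfect-match Tm = 2(6) + 4(8) = 12 + 32 = 44°C
Mismatches (positions where the bases are not complementary): 3 (at positions 2, 5, 8)
Effective Tm = 44 − 3×3 = 44 − 9 = 35°C

35°C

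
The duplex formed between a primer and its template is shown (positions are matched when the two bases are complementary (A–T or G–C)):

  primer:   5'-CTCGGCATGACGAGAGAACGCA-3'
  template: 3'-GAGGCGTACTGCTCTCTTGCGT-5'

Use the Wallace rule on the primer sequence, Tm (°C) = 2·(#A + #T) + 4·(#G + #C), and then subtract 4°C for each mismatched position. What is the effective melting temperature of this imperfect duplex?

66°C

Primer base counts: A=7, T=2, G=7, C=6 → A+T=9, G+C=13
Perfect-match Tm = 2(9) + 4(13) = 18 + 52 = 70°C
Mismatches (positions where the bases are not complementary): 1 (at position 4)
Effective Tm = 70 − 1×4 = 70 − 4 = 66°C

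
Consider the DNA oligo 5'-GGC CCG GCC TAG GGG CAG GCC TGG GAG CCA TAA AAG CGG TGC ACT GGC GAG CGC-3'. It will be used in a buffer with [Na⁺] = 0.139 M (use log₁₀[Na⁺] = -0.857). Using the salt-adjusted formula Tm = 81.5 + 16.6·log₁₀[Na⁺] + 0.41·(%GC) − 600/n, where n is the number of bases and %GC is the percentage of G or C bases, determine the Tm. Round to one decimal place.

85.8°C

Length n = 54. Base counts: T=5, C=16, A=10, G=23
G+C = 39, so %GC = 39/54 × 100 = 72.222%
Salt term: 16.6 × (-0.857) = -14.226
GC term: 0.41 × 72.222 = 29.611; length term: −600/54 = −11.111
Tm = 81.5 + (-14.226) + 29.611 − 11.111 = 85.774 → 85.8°C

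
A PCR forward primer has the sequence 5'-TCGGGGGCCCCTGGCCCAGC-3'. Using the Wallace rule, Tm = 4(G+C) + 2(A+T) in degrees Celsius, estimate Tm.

74°C

Base counts: G=8, T=2, C=9, A=1
A+T = 3, G+C = 17
Tm = 4·17 + 2·3 = 68 + 6 = 74°C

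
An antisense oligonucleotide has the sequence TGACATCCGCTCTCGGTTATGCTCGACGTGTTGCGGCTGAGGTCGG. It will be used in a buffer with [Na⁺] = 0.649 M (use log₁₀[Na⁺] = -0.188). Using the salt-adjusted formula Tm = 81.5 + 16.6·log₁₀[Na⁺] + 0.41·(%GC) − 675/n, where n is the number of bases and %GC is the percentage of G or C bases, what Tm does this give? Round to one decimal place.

88.7°C

Length n = 46. Base counts: C=12, A=5, G=16, T=13
G+C = 28, so %GC = 28/46 × 100 = 60.87%
Salt term: 16.6 × (-0.188) = -3.121
GC term: 0.41 × 60.87 = 24.957; length term: −675/46 = −14.674
Tm = 81.5 + (-3.121) + 24.957 − 14.674 = 88.662 → 88.7°C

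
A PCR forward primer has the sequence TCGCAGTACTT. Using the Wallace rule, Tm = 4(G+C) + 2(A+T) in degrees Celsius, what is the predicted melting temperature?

Scanning the sequence gives A=2, C=3, G=2, T=4.
A+T = 6, G+C = 5
Tm = 2×6 + 4×5 = 32°C

32°C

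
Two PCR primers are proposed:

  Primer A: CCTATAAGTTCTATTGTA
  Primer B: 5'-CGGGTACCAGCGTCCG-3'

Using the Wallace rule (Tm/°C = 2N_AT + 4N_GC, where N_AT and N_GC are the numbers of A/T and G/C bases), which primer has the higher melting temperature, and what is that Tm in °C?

Primer A: A+T=13, G+C=5 → Tm = 2(13)+4(5) = 46°C
Primer B: A+T=4, G+C=12 → Tm = 2(4)+4(12) = 56°C
46°C vs 56°C → primer B is higher.

Primer B, 56°C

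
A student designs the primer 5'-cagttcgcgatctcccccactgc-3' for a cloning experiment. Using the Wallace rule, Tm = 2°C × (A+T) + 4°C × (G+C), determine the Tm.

76°C

T=5, A=3, C=11, G=4
So N_AT = 8 and N_GC = 15.
Tm = 2×8 + 4×15 = 76°C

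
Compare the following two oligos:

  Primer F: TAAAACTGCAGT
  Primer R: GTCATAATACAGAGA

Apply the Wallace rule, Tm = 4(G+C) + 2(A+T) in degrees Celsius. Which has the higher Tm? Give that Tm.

Primer R, 40°C

Primer F: A+T=8, G+C=4 → Tm = 2(8)+4(4) = 32°C
Primer R: A+T=10, G+C=5 → Tm = 2(10)+4(5) = 40°C
32°C vs 40°C → primer R is higher.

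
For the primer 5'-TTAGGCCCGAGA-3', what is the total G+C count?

A=3, T=2, C=3, G=4
Total G or C: 4 + 3 = 7

7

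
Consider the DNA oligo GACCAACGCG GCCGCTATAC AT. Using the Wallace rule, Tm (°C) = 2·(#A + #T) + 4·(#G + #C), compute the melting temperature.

Scanning the sequence gives C=8, A=6, G=5, T=3.
So N_AT = 9 and N_GC = 13.
Tm = 4·13 + 2·9 = 52 + 18 = 70°C

70°C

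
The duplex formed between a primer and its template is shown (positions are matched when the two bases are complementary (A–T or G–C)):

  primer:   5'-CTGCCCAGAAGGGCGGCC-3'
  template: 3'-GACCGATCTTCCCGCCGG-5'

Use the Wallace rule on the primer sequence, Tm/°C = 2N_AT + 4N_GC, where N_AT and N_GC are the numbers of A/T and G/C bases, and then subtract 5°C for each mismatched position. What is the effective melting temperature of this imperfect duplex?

54°C

Primer base counts: A=3, T=1, G=7, C=7 → A+T=4, G+C=14
Perfect-match Tm = 2(4) + 4(14) = 8 + 56 = 64°C
Mismatches (positions where the bases are not complementary): 2 (at positions 4, 6)
Effective Tm = 64 − 2×5 = 64 − 10 = 54°C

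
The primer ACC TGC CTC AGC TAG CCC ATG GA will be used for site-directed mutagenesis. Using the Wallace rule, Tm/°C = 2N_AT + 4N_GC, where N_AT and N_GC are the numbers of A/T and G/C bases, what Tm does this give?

Base counts: C=9, T=4, A=5, G=5
So N_AT = 9 and N_GC = 14.
Tm = 2(9) + 4(14) = 18 + 56 = 74°C

74°C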